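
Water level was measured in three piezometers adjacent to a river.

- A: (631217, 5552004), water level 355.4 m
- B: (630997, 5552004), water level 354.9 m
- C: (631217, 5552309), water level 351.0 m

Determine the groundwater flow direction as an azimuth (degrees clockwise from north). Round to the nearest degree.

351°

∂h/∂x = (354.9 − 355.4) / (630997 − 631217) = +0.002273
∂h/∂y = (351.0 − 355.4) / (5552309 − 5552004) = -0.01443
Flow direction (−∇h) has components (-0.002273 E, +0.01443 N).
Azimuth = atan2(E, N) = atan2(-0.002273, +0.01443) = 351.0° ≈ 351°.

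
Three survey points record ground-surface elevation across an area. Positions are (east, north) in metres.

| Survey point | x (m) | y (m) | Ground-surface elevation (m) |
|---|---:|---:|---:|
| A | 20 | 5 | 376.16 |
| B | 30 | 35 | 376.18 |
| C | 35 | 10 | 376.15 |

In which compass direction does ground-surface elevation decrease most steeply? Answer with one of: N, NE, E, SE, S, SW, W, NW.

SE

With z = a·x + b·y + c and A as origin, the differences give:
  10·a + 30·b = +0.02
  15·a + 5·b = -0.01
Eliminate b (×5 and ×30, subtract): -400·a = 0.400 → a = ∂z/∂x = -0.001000
Back-substitute: b = ∂z/∂y = +0.001000.
Steepest decrease is along −∇f = (+0.001000 E, -0.001000 N) → southeast.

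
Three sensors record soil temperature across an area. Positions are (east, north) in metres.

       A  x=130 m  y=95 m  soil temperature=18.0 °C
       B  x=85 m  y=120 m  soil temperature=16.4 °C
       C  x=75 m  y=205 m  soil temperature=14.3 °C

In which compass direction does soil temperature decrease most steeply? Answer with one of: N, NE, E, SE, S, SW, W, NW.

NW

With T = a·x + b·y + c and A as origin, the differences give:
  (-45)·a + 25·b = -1.6
  (-55)·a + 110·b = -3.7
Eliminate b (×110 and ×25, subtract): -3575·a = -83.50 → a = ∂T/∂x = +0.02336
Back-substitute: b = ∂T/∂y = -0.02196.
Steepest decrease is along −∇f = (-0.02336 E, +0.02196 N) → northwest.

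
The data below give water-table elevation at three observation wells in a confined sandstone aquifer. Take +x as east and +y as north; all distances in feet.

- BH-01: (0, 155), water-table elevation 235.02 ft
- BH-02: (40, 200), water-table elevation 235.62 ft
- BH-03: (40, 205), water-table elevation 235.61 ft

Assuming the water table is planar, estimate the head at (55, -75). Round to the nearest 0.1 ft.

236.4 ft

Three-point gradient (reference BH-01): Δ to BH-02 = (40, 45, +0.60), Δ to BH-03 = (40, 50, +0.59).
∂h/∂x = +0.01725, ∂h/∂y = -0.002000 (det = 200).
h(55, -75) = 235.02 + (+0.01725)·(55) + (-0.002000)·(-230) = 235.02 +0.949 +0.460 = 236.429 ft.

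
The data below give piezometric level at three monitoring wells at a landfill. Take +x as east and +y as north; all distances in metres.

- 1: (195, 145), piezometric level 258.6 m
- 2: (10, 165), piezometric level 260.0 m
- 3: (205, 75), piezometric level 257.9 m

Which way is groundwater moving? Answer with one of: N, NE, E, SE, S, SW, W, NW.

SE

Taking 1 as reference: 2−1 = (-185, 20, +1.4); 3−1 = (10, -70, -0.7).
Determinant of the coordinate differences = (-185)·(-70) − 10·20 = 12750.
∂h/∂x = [(+1.4)·(-70) − (-0.7)·20] / 12750 = -0.006588
∂h/∂y = [(-185)·(-0.7) − 10·(+1.4)] / 12750 = +0.009059
Flow = −∇h = (+0.006588 east, -0.009059 north), which points southeast.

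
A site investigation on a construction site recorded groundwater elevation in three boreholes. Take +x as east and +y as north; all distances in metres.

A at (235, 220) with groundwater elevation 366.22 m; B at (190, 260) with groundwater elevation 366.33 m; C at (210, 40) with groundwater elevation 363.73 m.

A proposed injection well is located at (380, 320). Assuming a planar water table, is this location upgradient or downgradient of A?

With h = a·x + b·y + c and A as origin, the differences give:
  (-45)·a + 40·b = +0.11
  (-25)·a + (-180)·b = -2.49
Eliminate b (×(-180) and ×40, subtract): 9100·a = 79.800 → a = ∂h/∂x = +0.008769
Back-substitute: b = ∂h/∂y = +0.01262.
Head at (380, 320) = 366.22 + (+0.008769)·(145) + (+0.01262)·(100) = 368.75 m.
That is higher than the 366.22 m at A, so the point is upgradient.

upgradient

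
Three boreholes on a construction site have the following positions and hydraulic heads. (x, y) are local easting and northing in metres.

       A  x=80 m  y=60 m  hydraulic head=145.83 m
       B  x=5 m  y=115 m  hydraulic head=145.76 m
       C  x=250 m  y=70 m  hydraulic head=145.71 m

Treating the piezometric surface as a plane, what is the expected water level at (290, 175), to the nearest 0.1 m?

Differences from A: to B (Δx, Δy, Δh) = (-75, 55, -0.07); to C = (170, 10, -0.12).
Determinant of the coordinate differences = (-75)·10 − 170·55 = -10100.
∂h/∂x = [(-0.07)·10 − (-0.12)·55] / -10100 = -0.0005842
∂h/∂y = [(-75)·(-0.12) − 170·(-0.07)] / -10100 = -0.002069
h(290, 175) = 145.83 + (-0.0005842)·(210) + (-0.002069)·(115) = 145.83 -0.123 -0.238 = 145.469 m.

145.5 m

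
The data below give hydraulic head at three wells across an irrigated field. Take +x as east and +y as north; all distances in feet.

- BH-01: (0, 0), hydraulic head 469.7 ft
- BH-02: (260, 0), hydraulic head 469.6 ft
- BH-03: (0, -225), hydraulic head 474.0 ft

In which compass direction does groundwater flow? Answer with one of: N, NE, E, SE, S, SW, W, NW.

∂h/∂x = (469.6 − 469.7) / (260 − 0) = -0.0003846
∂h/∂y = (474.0 − 469.7) / (-225 − 0) = -0.01911
Flow = −∇h = (+0.0003846 east, +0.01911 north), which points north.

N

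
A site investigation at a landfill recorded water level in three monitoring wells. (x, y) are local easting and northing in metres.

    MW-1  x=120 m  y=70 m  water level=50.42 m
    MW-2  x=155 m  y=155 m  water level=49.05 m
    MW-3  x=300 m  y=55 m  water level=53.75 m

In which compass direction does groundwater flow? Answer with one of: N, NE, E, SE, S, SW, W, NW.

Taking MW-1 as reference: MW-2−MW-1 = (35, 85, -1.37); MW-3−MW-1 = (180, -15, +3.33).
Determinant of the coordinate differences = 35·(-15) − 180·85 = -15825.
∂h/∂x = [(-1.37)·(-15) − (+3.33)·85] / -15825 = +0.01659
∂h/∂y = [35·(+3.33) − 180·(-1.37)] / -15825 = -0.02295
Flow = −∇h = (-0.01659 east, +0.02295 north), which points northwest.

NW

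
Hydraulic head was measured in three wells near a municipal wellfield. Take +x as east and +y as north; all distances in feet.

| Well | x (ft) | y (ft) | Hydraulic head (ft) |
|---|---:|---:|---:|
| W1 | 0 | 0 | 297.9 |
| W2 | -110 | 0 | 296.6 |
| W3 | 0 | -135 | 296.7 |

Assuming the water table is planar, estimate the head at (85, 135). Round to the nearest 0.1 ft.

∂h/∂x = (296.6 − 297.9) / (-110 − 0) = +0.01182
∂h/∂y = (296.7 − 297.9) / (-135 − 0) = +0.008889
h(85, 135) = 297.9 + (+0.01182)·(85) + (+0.008889)·(135) = 297.9 +1.005 +1.200 = 300.105 ft.

300.1 ft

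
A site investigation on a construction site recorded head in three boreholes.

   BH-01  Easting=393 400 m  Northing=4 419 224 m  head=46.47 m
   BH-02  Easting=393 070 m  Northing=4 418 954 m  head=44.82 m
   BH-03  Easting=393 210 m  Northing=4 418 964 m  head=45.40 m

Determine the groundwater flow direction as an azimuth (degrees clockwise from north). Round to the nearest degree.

254°

Three-point gradient (reference BH-01): Δ to BH-02 = (-330, -270, -1.65), Δ to BH-03 = (-190, -260, -1.07).
∂h/∂x = +0.004061, ∂h/∂y = +0.001148 (det = 34500).
Flow direction (−∇h) has components (-0.004061 E, -0.001148 N).
Azimuth = atan2(E, N) = atan2(-0.004061, -0.001148) = 254.2° ≈ 254°.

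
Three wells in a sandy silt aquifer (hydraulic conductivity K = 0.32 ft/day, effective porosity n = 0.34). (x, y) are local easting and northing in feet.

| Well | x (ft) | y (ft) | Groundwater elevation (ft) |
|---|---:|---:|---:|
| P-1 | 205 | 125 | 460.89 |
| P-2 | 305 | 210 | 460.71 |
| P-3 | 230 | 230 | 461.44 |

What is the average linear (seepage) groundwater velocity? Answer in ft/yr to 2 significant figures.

With h = a·x + b·y + c and P-1 as origin, the differences give:
  100·a + 85·b = -0.18
  25·a + 105·b = +0.55
Eliminate b (×105 and ×85, subtract): 8375·a = -65.650 → a = ∂h/∂x = -0.007839
Back-substitute: b = ∂h/∂y = +0.007104.
|∇h| = √(-0.007839² + 0.007104²) = 0.01058
Seepage velocity v = K·i/n = 0.32 × 0.01058 / 0.34 = 0.009958 ft/day = 3.637 ft/yr.

3.6 ft/yr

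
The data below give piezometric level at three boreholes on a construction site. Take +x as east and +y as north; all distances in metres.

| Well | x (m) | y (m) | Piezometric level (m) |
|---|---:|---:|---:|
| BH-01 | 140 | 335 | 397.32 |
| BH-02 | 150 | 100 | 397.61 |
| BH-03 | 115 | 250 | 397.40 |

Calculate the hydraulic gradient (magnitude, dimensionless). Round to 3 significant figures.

0.00148

With h = a·x + b·y + c and BH-01 as origin, the differences give:
  10·a + (-235)·b = +0.29
  (-25)·a + (-85)·b = +0.08
Eliminate b (×(-85) and ×(-235), subtract): -6725·a = -5.850 → a = ∂h/∂x = +0.0008699
Back-substitute: b = ∂h/∂y = -0.001197.
|∇h| = √(0.0008699² + -0.001197²) = 0.00148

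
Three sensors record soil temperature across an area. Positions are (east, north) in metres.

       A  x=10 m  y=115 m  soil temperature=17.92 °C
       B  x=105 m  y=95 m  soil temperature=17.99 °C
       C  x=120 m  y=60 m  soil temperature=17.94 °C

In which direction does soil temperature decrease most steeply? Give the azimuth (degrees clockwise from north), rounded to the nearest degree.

Taking A as reference: B−A = (95, -20, +0.07); C−A = (110, -55, +0.02).
Determinant of the coordinate differences = 95·(-55) − 110·(-20) = -3025.
∂T/∂x = [(+0.07)·(-55) − (+0.02)·(-20)] / -3025 = +0.001140
∂T/∂y = [95·(+0.02) − 110·(+0.07)] / -3025 = +0.001917
Steepest decrease is along −∇f: components (-0.001140 E, -0.001917 N).
Azimuth = atan2(-0.001140, -0.001917) = 210.7° ≈ 211°.

211°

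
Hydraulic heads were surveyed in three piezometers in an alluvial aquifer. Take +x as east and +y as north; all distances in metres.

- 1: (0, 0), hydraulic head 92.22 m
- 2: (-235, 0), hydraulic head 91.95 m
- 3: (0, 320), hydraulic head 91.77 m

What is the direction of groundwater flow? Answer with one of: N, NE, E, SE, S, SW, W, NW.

∂h/∂x = (91.95 − 92.22) / (-235 − 0) = +0.001149
∂h/∂y = (91.77 − 92.22) / (320 − 0) = -0.001406
Flow = −∇h = (-0.001149 east, +0.001406 north), which points northwest.

NW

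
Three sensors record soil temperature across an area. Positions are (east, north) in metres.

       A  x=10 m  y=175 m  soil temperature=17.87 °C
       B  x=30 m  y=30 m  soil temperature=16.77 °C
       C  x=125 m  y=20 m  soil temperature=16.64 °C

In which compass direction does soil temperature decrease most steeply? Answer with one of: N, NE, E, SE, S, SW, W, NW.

S

With T = a·x + b·y + c and A as origin, the differences give:
  20·a + (-145)·b = -1.10
  115·a + (-155)·b = -1.23
Eliminate b (×(-155) and ×(-145), subtract): 13575·a = -7.850 → a = ∂T/∂x = -0.0005783
Back-substitute: b = ∂T/∂y = +0.007506.
Steepest decrease is along −∇f = (+0.0005783 E, -0.007506 N) → south.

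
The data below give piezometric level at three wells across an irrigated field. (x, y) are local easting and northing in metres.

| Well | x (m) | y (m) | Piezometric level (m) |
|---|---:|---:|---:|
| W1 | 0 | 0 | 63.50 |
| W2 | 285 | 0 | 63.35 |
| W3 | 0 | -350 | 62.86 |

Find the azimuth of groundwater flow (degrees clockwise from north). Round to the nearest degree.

164°

∂h/∂x = (63.35 − 63.50) / (285 − 0) = -0.0005263
∂h/∂y = (62.86 − 63.50) / (-350 − 0) = +0.001829
Flow direction (−∇h) has components (+0.0005263 E, -0.001829 N).
Azimuth = atan2(E, N) = atan2(+0.0005263, -0.001829) = 163.9° ≈ 164°.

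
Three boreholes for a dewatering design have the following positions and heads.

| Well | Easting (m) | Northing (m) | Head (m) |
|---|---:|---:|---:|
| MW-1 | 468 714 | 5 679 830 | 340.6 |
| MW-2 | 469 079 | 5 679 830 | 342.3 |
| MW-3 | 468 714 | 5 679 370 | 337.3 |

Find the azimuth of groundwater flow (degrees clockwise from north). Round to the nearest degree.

∂h/∂x = (342.3 − 340.6) / (469079 − 468714) = +0.004658
∂h/∂y = (337.3 − 340.6) / (5679370 − 5679830) = +0.007174
Flow direction (−∇h) has components (-0.004658 E, -0.007174 N).
Azimuth = atan2(E, N) = atan2(-0.004658, -0.007174) = 213.0° ≈ 213°.

213°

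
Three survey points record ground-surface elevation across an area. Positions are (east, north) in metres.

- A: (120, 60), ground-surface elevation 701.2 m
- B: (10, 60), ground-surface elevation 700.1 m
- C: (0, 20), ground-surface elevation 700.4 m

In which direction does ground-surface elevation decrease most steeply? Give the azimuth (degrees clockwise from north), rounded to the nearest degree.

315°

With z = a·x + b·y + c and A as origin, the differences give:
  (-110)·a + 0·b = -1.1
  (-120)·a + (-40)·b = -0.8
Eliminate b (×(-40) and ×0, subtract): 4400·a = 44.00 → a = ∂z/∂x = +0.01000
Back-substitute: b = ∂z/∂y = -0.010000.
Steepest decrease is along −∇f: components (-0.01000 E, +0.010000 N).
Azimuth = atan2(-0.01000, +0.010000) = 315.0° ≈ 315°.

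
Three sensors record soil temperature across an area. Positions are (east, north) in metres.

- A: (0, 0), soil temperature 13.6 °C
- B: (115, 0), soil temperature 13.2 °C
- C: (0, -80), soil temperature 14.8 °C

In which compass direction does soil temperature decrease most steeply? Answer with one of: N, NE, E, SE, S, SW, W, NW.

N

∂T/∂x = (13.2 − 13.6) / (115 − 0) = -0.003478
∂T/∂y = (14.8 − 13.6) / (-80 − 0) = -0.01500
Steepest decrease is along −∇f = (+0.003478 E, +0.01500 N) → north.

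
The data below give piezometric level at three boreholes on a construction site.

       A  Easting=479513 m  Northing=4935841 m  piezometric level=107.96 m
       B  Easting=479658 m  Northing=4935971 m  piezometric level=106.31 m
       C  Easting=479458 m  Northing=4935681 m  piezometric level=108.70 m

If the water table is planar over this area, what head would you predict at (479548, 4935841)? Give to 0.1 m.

Differences from A: to B (Δx, Δy, Δh) = (145, 130, -1.65); to C = (-55, -160, +0.74).
Determinant of the coordinate differences = 145·(-160) − (-55)·130 = -16050.
∂h/∂x = [(-1.65)·(-160) − (+0.74)·130] / -16050 = -0.01045
∂h/∂y = [145·(+0.74) − (-55)·(-1.65)] / -16050 = -0.001031
h(479548, 4935841) = 107.96 + (-0.01045)·(35) + (-0.001031)·(0) = 107.96 -0.366 -0.000 = 107.594 m.

107.6 m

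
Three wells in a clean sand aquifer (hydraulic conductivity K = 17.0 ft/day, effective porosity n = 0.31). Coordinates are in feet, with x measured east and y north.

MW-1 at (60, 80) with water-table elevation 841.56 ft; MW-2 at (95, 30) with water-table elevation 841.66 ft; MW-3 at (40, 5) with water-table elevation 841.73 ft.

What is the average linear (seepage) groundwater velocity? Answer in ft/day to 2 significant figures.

Three-point gradient (reference MW-1): Δ to MW-2 = (35, -50, +0.10), Δ to MW-3 = (-20, -75, +0.17).
∂h/∂x = -0.0002759, ∂h/∂y = -0.002193 (det = -3625).
|∇h| = √(-0.0002759² + -0.002193²) = 0.00221
Seepage velocity v = K·i/n = 17.0 × 0.00221 / 0.31 = 0.1212 ft/day.

0.12 ft/day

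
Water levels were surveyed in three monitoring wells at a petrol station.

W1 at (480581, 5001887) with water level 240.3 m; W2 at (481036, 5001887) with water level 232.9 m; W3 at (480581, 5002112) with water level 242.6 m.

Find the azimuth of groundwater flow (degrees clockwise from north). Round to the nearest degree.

∂h/∂x = (232.9 − 240.3) / (481036 − 480581) = -0.01626
∂h/∂y = (242.6 − 240.3) / (5002112 − 5001887) = +0.01022
Flow direction (−∇h) has components (+0.01626 E, -0.01022 N).
Azimuth = atan2(E, N) = atan2(+0.01626, -0.01022) = 122.2° ≈ 122°.

122°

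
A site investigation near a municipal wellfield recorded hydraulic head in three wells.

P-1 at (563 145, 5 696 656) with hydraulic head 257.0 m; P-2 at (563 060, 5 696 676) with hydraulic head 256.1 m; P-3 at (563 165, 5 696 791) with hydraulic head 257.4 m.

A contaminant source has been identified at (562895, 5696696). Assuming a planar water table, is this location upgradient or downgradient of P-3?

With h = a·x + b·y + c and P-1 as origin, the differences give:
  (-85)·a + 20·b = -0.9
  20·a + 135·b = +0.4
Eliminate b (×135 and ×20, subtract): -11875·a = -129.50 → a = ∂h/∂x = +0.01091
Back-substitute: b = ∂h/∂y = +0.001347.
Head at (562895, 5696696) = 257.0 + (+0.01091)·(-250) + (+0.001347)·(40) = 254.33 m.
That is lower than the 257.4 m at P-3, so the point is downgradient.

downgradient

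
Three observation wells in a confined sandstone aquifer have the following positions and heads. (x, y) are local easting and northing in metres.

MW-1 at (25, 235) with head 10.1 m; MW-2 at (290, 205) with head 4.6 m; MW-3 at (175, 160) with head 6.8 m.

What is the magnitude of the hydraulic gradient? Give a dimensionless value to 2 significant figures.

Differences from MW-1: to MW-2 (Δx, Δy, Δh) = (265, -30, -5.5); to MW-3 = (150, -75, -3.3).
Solve a·Δx + b·Δy = Δh: det = 265·(-75) − 150·(-30) = -15375.
∂h/∂x = [(-5.5)·(-75) − (-3.3)·(-30)] / -15375 = -0.02039
∂h/∂y = [265·(-3.3) − 150·(-5.5)] / -15375 = +0.003220
|∇h| = √(-0.02039² + 0.003220²) = 0.02064

0.021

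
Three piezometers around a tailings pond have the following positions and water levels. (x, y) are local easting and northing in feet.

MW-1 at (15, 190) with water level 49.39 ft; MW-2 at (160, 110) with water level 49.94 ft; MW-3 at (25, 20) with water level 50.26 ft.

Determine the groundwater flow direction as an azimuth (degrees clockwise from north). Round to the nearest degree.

Taking MW-1 as reference: MW-2−MW-1 = (145, -80, +0.55); MW-3−MW-1 = (10, -170, +0.87).
Determinant of the coordinate differences = 145·(-170) − 10·(-80) = -23850.
∂h/∂x = [(+0.55)·(-170) − (+0.87)·(-80)] / -23850 = +0.001002
∂h/∂y = [145·(+0.87) − 10·(+0.55)] / -23850 = -0.005059
Flow direction (−∇h) has components (-0.001002 E, +0.005059 N).
Azimuth = atan2(E, N) = atan2(-0.001002, +0.005059) = 348.8° ≈ 349°.

349°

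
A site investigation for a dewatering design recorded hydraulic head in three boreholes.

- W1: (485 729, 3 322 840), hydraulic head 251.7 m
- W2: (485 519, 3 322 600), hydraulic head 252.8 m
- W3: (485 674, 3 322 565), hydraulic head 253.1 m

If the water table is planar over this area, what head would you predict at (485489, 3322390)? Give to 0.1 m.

Differences from W1: to W2 (Δx, Δy, Δh) = (-210, -240, +1.1); to W3 = (-55, -275, +1.4).
Solve a·Δx + b·Δy = Δh: det = (-210)·(-275) − (-55)·(-240) = 44550.
∂h/∂x = [(+1.1)·(-275) − (+1.4)·(-240)] / 44550 = +0.0007520
∂h/∂y = [(-210)·(+1.4) − (-55)·(+1.1)] / 44550 = -0.005241
h(485489, 3322390) = 251.7 + (+0.0007520)·(-240) + (-0.005241)·(-450) = 251.7 -0.180 +2.359 = 253.878 m.

253.9 m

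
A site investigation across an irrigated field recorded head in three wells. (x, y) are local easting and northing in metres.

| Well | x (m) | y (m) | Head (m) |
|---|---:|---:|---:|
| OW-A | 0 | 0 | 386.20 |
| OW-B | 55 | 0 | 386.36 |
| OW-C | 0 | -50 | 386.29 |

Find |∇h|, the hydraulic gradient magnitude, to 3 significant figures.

∂h/∂x = (386.36 − 386.20) / (55 − 0) = +0.002909
∂h/∂y = (386.29 − 386.20) / (-50 − 0) = -0.001800
|∇h| = √(0.002909² + -0.001800²) = 0.003421

0.00342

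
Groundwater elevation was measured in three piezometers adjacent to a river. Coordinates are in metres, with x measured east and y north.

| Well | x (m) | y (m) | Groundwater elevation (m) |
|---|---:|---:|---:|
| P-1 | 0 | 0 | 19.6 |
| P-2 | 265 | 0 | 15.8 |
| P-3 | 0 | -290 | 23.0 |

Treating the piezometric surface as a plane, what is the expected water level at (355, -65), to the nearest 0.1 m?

15.3 m

∂h/∂x = (15.8 − 19.6) / (265 − 0) = -0.01434
∂h/∂y = (23.0 − 19.6) / (-290 − 0) = -0.01172
h(355, -65) = 19.6 + (-0.01434)·(355) + (-0.01172)·(-65) = 19.6 -5.091 +0.762 = 15.272 m.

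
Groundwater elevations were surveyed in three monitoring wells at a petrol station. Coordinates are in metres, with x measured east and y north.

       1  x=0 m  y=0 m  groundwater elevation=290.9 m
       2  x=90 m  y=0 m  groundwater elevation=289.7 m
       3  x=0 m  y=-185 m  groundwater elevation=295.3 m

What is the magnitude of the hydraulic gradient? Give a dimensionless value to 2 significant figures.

0.027

∂h/∂x = (289.7 − 290.9) / (90 − 0) = -0.01333
∂h/∂y = (295.3 − 290.9) / (-185 − 0) = -0.02378
|∇h| = √(-0.01333² + -0.02378²) = 0.02726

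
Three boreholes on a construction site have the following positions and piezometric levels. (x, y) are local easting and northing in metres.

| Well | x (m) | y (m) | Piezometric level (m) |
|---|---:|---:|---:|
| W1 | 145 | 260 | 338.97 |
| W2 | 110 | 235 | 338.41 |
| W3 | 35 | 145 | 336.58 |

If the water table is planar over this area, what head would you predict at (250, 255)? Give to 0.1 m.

Three-point gradient (reference W1): Δ to W2 = (-35, -25, -0.56), Δ to W3 = (-110, -115, -2.39).
∂h/∂x = +0.003647, ∂h/∂y = +0.01729 (det = 1275).
h(250, 255) = 338.97 + (+0.003647)·(105) + (+0.01729)·(-5) = 338.97 +0.383 -0.086 = 339.266 m.

339.3 m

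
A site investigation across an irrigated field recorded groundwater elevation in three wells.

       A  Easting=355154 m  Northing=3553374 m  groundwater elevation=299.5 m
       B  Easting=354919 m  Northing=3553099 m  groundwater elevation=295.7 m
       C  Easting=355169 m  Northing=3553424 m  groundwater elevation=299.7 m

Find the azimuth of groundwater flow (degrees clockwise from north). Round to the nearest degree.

274°

With h = a·x + b·y + c and A as origin, the differences give:
  (-235)·a + (-275)·b = -3.8
  15·a + 50·b = +0.2
Eliminate b (×50 and ×(-275), subtract): -7625·a = -135.00 → a = ∂h/∂x = +0.01770
Back-substitute: b = ∂h/∂y = -0.001311.
Flow direction (−∇h) has components (-0.01770 E, +0.001311 N).
Azimuth = atan2(E, N) = atan2(-0.01770, +0.001311) = 274.2° ≈ 274°.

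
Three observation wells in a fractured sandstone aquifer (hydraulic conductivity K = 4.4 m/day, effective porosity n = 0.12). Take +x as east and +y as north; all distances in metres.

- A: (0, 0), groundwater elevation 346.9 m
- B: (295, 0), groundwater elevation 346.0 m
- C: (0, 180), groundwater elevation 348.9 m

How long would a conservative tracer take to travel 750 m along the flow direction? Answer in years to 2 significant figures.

∂h/∂x = (346.0 − 346.9) / (295 − 0) = -0.003051
∂h/∂y = (348.9 − 346.9) / (180 − 0) = +0.01111
|∇h| = √(-0.003051² + 0.01111²) = 0.01152
Seepage velocity v = K·i/n = 4.4 × 0.01152 / 0.12 = 0.4224 m/day.
t = 750 / 0.4224 = 1776 days = 4.86 years.

4.9 years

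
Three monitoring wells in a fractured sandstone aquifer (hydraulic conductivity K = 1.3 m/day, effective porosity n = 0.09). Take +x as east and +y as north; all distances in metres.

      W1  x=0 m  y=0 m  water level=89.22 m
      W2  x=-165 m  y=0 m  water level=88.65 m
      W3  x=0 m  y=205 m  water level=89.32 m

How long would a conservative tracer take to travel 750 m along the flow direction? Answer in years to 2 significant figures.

∂h/∂x = (88.65 − 89.22) / (-165 − 0) = +0.003455
∂h/∂y = (89.32 − 89.22) / (205 − 0) = +0.0004878
|∇h| = √(0.003455² + 0.0004878²) = 0.003489
Seepage velocity v = K·i/n = 1.3 × 0.003489 / 0.09 = 0.0504 m/day.
t = 750 / 0.0504 = 1.488e+04 days = 40.7 years.

41 years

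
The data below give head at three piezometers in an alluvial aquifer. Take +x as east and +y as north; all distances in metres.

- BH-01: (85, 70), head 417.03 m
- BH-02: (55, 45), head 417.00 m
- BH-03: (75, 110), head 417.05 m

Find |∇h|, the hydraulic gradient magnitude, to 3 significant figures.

0.000786

Differences from BH-01: to BH-02 (Δx, Δy, Δh) = (-30, -25, -0.03); to BH-03 = (-10, 40, +0.02).
Solve a·Δx + b·Δy = Δh: det = (-30)·40 − (-10)·(-25) = -1450.
∂h/∂x = [(-0.03)·40 − (+0.02)·(-25)] / -1450 = +0.0004828
∂h/∂y = [(-30)·(+0.02) − (-10)·(-0.03)] / -1450 = +0.0006207
|∇h| = √(0.0004828² + 0.0006207²) = 0.0007864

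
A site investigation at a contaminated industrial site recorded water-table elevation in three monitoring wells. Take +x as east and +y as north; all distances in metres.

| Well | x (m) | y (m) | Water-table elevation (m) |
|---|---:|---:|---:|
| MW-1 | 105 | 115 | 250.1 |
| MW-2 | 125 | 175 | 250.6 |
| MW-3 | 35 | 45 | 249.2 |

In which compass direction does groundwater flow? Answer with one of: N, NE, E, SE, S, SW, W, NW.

Differences from MW-1: to MW-2 (Δx, Δy, Δh) = (20, 60, +0.5); to MW-3 = (-70, -70, -0.9).
Solve a·Δx + b·Δy = Δh: det = 20·(-70) − (-70)·60 = 2800.
∂h/∂x = [(+0.5)·(-70) − (-0.9)·60] / 2800 = +0.006786
∂h/∂y = [20·(-0.9) − (-70)·(+0.5)] / 2800 = +0.006071
Flow = −∇h = (-0.006786 east, -0.006071 north), which points southwest.

SW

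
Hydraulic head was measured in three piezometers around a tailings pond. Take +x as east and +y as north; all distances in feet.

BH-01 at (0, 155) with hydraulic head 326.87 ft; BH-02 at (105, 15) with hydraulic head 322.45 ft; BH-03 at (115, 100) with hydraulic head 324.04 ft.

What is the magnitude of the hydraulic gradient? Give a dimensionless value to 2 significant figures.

0.025

With h = a·x + b·y + c and BH-01 as origin, the differences give:
  105·a + (-140)·b = -4.42
  115·a + (-55)·b = -2.83
Eliminate b (×(-55) and ×(-140), subtract): 10325·a = -153.100 → a = ∂h/∂x = -0.01483
Back-substitute: b = ∂h/∂y = +0.02045.
|∇h| = √(-0.01483² + 0.02045²) = 0.02526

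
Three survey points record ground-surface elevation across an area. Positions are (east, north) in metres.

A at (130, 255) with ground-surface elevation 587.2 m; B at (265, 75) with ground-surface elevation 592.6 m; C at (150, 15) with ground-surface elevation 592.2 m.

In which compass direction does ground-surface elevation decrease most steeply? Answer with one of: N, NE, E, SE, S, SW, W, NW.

Three-point gradient (reference A): Δ to B = (135, -180, +5.4), Δ to C = (20, -240, +5.0).
∂z/∂x = +0.01375, ∂z/∂y = -0.01969 (det = -28800).
Steepest decrease is along −∇f = (-0.01375 E, +0.01969 N) → northwest.

NW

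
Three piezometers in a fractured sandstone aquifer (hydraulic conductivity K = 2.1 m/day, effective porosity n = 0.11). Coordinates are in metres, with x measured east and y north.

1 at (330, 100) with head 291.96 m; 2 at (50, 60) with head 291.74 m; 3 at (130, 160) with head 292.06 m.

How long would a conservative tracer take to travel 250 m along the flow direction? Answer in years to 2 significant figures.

With h = a·x + b·y + c and 1 as origin, the differences give:
  (-280)·a + (-40)·b = -0.22
  (-200)·a + 60·b = +0.10
Eliminate b (×60 and ×(-40), subtract): -24800·a = -9.200 → a = ∂h/∂x = +0.0003710
Back-substitute: b = ∂h/∂y = +0.002903.
|∇h| = √(0.0003710² + 0.002903²) = 0.002927
Seepage velocity v = K·i/n = 2.1 × 0.002927 / 0.11 = 0.05588 m/day.
t = 250 / 0.05588 = 4474 days = 12.2 years.

12 years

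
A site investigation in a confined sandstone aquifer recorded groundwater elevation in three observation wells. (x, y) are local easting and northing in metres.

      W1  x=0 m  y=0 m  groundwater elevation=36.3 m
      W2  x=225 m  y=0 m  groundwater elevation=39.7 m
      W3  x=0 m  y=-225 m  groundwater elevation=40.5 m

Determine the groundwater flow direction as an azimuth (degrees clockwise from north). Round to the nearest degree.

∂h/∂x = (39.7 − 36.3) / (225 − 0) = +0.01511
∂h/∂y = (40.5 − 36.3) / (-225 − 0) = -0.01867
Flow direction (−∇h) has components (-0.01511 E, +0.01867 N).
Azimuth = atan2(E, N) = atan2(-0.01511, +0.01867) = 321.0° ≈ 321°.

321°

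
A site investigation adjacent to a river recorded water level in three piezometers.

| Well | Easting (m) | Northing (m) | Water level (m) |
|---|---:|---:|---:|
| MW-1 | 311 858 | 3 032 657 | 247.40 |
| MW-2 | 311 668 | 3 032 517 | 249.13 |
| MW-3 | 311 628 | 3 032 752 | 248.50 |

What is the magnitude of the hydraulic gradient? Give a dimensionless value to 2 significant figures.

0.0074

Differences from MW-1: to MW-2 (Δx, Δy, Δh) = (-190, -140, +1.73); to MW-3 = (-230, 95, +1.10).
Determinant of the coordinate differences = (-190)·95 − (-230)·(-140) = -50250.
∂h/∂x = [(+1.73)·95 − (+1.10)·(-140)] / -50250 = -0.006335
∂h/∂y = [(-190)·(+1.10) − (-230)·(+1.73)] / -50250 = -0.003759
|∇h| = √(-0.006335² + -0.003759²) = 0.007366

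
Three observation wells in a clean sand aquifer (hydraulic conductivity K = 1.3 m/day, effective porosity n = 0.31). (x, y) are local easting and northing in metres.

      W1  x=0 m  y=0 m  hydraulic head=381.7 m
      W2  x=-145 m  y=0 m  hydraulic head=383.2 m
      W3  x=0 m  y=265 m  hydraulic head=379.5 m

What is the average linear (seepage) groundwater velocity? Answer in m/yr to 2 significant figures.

∂h/∂x = (383.2 − 381.7) / (-145 − 0) = -0.01034
∂h/∂y = (379.5 − 381.7) / (265 − 0) = -0.008302
|∇h| = √(-0.01034² + -0.008302²) = 0.01326
Seepage velocity v = K·i/n = 1.3 × 0.01326 / 0.31 = 0.05561 m/day = 20.31 m/yr.

20 m/yr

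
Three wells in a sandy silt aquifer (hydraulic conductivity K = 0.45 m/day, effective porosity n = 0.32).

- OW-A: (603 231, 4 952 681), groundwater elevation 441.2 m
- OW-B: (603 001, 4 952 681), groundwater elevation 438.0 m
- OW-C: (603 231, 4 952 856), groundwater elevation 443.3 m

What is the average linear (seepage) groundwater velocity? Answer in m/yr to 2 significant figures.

9.4 m/yr

∂h/∂x = (438.0 − 441.2) / (603001 − 603231) = +0.01391
∂h/∂y = (443.3 − 441.2) / (4952856 − 4952681) = +0.01200
|∇h| = √(0.01391² + 0.01200²) = 0.01837
Seepage velocity v = K·i/n = 0.45 × 0.01837 / 0.32 = 0.02583 m/day = 9.434 m/yr.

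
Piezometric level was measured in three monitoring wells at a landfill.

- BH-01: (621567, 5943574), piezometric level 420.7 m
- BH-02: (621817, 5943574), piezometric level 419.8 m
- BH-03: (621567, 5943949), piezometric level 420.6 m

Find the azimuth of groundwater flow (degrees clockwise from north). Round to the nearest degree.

∂h/∂x = (419.8 − 420.7) / (621817 − 621567) = -0.003600
∂h/∂y = (420.6 − 420.7) / (5943949 − 5943574) = -0.0002667
Flow direction (−∇h) has components (+0.003600 E, +0.0002667 N).
Azimuth = atan2(E, N) = atan2(+0.003600, +0.0002667) = 85.8° ≈ 086°.

086°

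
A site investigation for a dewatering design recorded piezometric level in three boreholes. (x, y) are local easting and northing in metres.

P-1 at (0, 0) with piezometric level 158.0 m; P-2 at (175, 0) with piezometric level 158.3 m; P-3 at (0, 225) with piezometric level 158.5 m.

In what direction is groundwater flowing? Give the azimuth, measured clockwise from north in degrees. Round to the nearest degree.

∂h/∂x = (158.3 − 158.0) / (175 − 0) = +0.001714
∂h/∂y = (158.5 − 158.0) / (225 − 0) = +0.002222
Flow direction (−∇h) has components (-0.001714 E, -0.002222 N).
Azimuth = atan2(E, N) = atan2(-0.001714, -0.002222) = 217.6° ≈ 218°.

218°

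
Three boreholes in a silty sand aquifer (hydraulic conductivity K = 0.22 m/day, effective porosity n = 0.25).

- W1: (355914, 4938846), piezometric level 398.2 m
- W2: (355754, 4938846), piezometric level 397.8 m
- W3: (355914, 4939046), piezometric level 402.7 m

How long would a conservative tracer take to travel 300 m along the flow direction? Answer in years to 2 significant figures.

∂h/∂x = (397.8 − 398.2) / (355754 − 355914) = +0.002500
∂h/∂y = (402.7 − 398.2) / (4939046 − 4938846) = +0.02250
|∇h| = √(0.002500² + 0.02250²) = 0.02264
Seepage velocity v = K·i/n = 0.22 × 0.02264 / 0.25 = 0.01992 m/day.
t = 300 / 0.01992 = 1.506e+04 days = 41.2 years.

41 years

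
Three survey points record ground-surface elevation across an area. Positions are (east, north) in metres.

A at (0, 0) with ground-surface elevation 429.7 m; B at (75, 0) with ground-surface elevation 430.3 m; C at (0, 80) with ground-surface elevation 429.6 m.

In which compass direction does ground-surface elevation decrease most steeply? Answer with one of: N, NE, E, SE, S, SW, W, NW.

∂z/∂x = (430.3 − 429.7) / (75 − 0) = +0.008000
∂z/∂y = (429.6 − 429.7) / (80 − 0) = -0.001250
Steepest decrease is along −∇f = (-0.008000 E, +0.001250 N) → west.

W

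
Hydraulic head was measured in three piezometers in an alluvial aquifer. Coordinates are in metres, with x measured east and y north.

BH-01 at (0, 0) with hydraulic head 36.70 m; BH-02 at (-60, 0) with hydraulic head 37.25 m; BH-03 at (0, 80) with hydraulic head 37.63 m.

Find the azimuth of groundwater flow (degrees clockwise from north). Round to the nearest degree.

∂h/∂x = (37.25 − 36.70) / (-60 − 0) = -0.009167
∂h/∂y = (37.63 − 36.70) / (80 − 0) = +0.01162
Flow direction (−∇h) has components (+0.009167 E, -0.01162 N).
Azimuth = atan2(E, N) = atan2(+0.009167, -0.01162) = 141.7° ≈ 142°.

142°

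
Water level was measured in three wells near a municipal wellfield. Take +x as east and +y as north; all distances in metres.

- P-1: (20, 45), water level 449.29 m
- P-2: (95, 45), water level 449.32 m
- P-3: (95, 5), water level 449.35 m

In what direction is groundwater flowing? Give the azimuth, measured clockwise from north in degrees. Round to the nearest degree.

Differences from P-1: to P-2 (Δx, Δy, Δh) = (75, 0, +0.03); to P-3 = (75, -40, +0.06).
Solve a·Δx + b·Δy = Δh: det = 75·(-40) − 75·0 = -3000.
∂h/∂x = [(+0.03)·(-40) − (+0.06)·0] / -3000 = +0.0004000
∂h/∂y = [75·(+0.06) − 75·(+0.03)] / -3000 = -0.0007500
Flow direction (−∇h) has components (-0.0004000 E, +0.0007500 N).
Azimuth = atan2(E, N) = atan2(-0.0004000, +0.0007500) = 331.9° ≈ 332°.

332°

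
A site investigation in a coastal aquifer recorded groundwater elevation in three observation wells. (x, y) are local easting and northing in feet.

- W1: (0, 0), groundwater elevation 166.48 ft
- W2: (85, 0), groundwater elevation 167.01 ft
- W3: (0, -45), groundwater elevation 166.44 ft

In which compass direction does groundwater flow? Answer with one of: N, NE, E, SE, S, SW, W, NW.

∂h/∂x = (167.01 − 166.48) / (85 − 0) = +0.006235
∂h/∂y = (166.44 − 166.48) / (-45 − 0) = +0.0008889
Flow = −∇h = (-0.006235 east, -0.0008889 north), which points west.

W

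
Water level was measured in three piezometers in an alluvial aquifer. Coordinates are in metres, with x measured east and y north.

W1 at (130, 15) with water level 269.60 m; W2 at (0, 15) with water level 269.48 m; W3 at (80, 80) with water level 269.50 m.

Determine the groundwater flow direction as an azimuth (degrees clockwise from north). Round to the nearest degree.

312°

Taking W1 as reference: W2−W1 = (-130, 0, -0.12); W3−W1 = (-50, 65, -0.10).
Determinant of the coordinate differences = (-130)·65 − (-50)·0 = -8450.
∂h/∂x = [(-0.12)·65 − (-0.10)·0] / -8450 = +0.0009231
∂h/∂y = [(-130)·(-0.10) − (-50)·(-0.12)] / -8450 = -0.0008284
Flow direction (−∇h) has components (-0.0009231 E, +0.0008284 N).
Azimuth = atan2(E, N) = atan2(-0.0009231, +0.0008284) = 311.9° ≈ 312°.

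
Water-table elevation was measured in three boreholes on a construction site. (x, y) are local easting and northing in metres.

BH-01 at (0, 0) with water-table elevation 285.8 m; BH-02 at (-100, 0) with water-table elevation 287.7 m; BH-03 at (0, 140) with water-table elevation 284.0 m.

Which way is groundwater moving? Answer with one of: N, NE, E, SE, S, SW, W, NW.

NE

∂h/∂x = (287.7 − 285.8) / (-100 − 0) = -0.01900
∂h/∂y = (284.0 − 285.8) / (140 − 0) = -0.01286
Flow = −∇h = (+0.01900 east, +0.01286 north), which points northeast.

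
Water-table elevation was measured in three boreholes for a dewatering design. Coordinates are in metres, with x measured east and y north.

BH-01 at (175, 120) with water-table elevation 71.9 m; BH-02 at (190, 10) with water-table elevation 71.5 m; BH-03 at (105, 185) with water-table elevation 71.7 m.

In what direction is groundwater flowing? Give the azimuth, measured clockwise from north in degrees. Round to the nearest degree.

Differences from BH-01: to BH-02 (Δx, Δy, Δh) = (15, -110, -0.4); to BH-03 = (-70, 65, -0.2).
Determinant of the coordinate differences = 15·65 − (-70)·(-110) = -6725.
∂h/∂x = [(-0.4)·65 − (-0.2)·(-110)] / -6725 = +0.007138
∂h/∂y = [15·(-0.2) − (-70)·(-0.4)] / -6725 = +0.004610
Flow direction (−∇h) has components (-0.007138 E, -0.004610 N).
Azimuth = atan2(E, N) = atan2(-0.007138, -0.004610) = 237.1° ≈ 237°.

237°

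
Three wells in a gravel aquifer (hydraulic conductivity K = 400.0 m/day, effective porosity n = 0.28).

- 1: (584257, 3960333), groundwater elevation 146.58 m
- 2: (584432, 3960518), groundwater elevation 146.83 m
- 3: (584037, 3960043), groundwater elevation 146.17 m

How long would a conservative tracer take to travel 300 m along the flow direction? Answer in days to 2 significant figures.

Differences from 1: to 2 (Δx, Δy, Δh) = (175, 185, +0.25); to 3 = (-220, -290, -0.41).
Solve a·Δx + b·Δy = Δh: det = 175·(-290) − (-220)·185 = -10050.
∂h/∂x = [(+0.25)·(-290) − (-0.41)·185] / -10050 = -0.0003333
∂h/∂y = [175·(-0.41) − (-220)·(+0.25)] / -10050 = +0.001667
|∇h| = √(-0.0003333² + 0.001667²) = 0.0017
Seepage velocity v = K·i/n = 400.0 × 0.0017 / 0.28 = 2.429 m/day.
t = 300 / 2.429 = 123.5 days.

120 days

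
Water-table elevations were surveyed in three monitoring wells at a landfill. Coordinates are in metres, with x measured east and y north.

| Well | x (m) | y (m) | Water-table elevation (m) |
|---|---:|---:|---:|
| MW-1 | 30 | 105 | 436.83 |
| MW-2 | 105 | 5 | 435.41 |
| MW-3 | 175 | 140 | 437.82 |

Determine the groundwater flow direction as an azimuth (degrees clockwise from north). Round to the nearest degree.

190°

Differences from MW-1: to MW-2 (Δx, Δy, Δh) = (75, -100, -1.42); to MW-3 = (145, 35, +0.99).
Determinant of the coordinate differences = 75·35 − 145·(-100) = 17125.
∂h/∂x = [(-1.42)·35 − (+0.99)·(-100)] / 17125 = +0.002879
∂h/∂y = [75·(+0.99) − 145·(-1.42)] / 17125 = +0.01636
Flow direction (−∇h) has components (-0.002879 E, -0.01636 N).
Azimuth = atan2(E, N) = atan2(-0.002879, -0.01636) = 190.0° ≈ 190°.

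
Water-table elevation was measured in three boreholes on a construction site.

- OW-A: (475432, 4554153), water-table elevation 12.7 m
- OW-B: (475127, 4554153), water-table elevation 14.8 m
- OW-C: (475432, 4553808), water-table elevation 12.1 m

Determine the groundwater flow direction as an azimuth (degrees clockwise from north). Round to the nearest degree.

104°

∂h/∂x = (14.8 − 12.7) / (475127 − 475432) = -0.006885
∂h/∂y = (12.1 − 12.7) / (4553808 − 4554153) = +0.001739
Flow direction (−∇h) has components (+0.006885 E, -0.001739 N).
Azimuth = atan2(E, N) = atan2(+0.006885, -0.001739) = 104.2° ≈ 104°.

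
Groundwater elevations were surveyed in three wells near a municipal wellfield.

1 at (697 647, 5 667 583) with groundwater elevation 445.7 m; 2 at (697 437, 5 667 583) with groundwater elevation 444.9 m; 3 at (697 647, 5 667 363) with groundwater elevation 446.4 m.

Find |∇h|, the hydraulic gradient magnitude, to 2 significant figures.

0.0050

∂h/∂x = (444.9 − 445.7) / (697437 − 697647) = +0.003810
∂h/∂y = (446.4 − 445.7) / (5667363 − 5667583) = -0.003182
|∇h| = √(0.003810² + -0.003182²) = 0.004964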